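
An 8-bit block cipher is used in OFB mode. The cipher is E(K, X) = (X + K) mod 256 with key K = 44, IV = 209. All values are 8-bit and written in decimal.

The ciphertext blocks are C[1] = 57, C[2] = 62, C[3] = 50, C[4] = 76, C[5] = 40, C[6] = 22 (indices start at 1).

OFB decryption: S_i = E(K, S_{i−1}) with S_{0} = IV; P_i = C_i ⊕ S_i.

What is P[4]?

P[1]: S = E(K, 209) = 253; 57 ⊕ 253 = 196.
P[2]: S = E(K, 253) = 41; 62 ⊕ 41 = 23.
P[3]: S = E(K, 41) = 85; 50 ⊕ 85 = 103.
P[4]: S = E(K, 85) = 129; 76 ⊕ 129 = 205.

P[4] = 205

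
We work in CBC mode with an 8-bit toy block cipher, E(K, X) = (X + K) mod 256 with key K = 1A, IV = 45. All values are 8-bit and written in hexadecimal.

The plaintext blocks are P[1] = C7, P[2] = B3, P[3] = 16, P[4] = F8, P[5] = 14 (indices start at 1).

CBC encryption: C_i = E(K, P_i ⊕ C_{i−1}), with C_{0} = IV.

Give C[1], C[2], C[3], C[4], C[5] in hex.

C[1]: P[1] ⊕ 45 = 82; E(K, 82) = 9C.
C[2]: P[2] ⊕ 9C = 2F; E(K, 2F) = 49.
C[3]: P[3] ⊕ 49 = 5F; E(K, 5F) = 79.
C[4]: P[4] ⊕ 79 = 81; E(K, 81) = 9B.
C[5]: P[5] ⊕ 9B = 8F; E(K, 8F) = A9.

C[1] = 9C, C[2] = 49, C[3] = 79, C[4] = 9B, C[5] = A9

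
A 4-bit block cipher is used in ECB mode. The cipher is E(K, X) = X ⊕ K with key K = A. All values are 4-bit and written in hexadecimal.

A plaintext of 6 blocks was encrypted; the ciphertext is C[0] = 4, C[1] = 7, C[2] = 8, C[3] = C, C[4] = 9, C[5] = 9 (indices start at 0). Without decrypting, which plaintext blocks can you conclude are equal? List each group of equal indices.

ECB encrypts each block independently with the same key, so equal ciphertext blocks imply equal plaintext blocks.
C[4] = C[5] = 9, so P[4] = P[5].

P[4] = P[5]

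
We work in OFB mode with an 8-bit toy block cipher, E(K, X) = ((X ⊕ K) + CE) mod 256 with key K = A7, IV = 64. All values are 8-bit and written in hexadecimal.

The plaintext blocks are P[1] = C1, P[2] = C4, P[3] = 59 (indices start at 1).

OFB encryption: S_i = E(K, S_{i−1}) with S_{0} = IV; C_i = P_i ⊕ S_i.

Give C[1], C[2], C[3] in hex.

C[1]: S = E(K, 64) = 91; C1 ⊕ 91 = 50.
C[2]: S = E(K, 91) = 04; C4 ⊕ 04 = C0.
C[3]: S = E(K, 04) = 71; 59 ⊕ 71 = 28.

C[1] = 50, C[2] = C0, C[3] = 28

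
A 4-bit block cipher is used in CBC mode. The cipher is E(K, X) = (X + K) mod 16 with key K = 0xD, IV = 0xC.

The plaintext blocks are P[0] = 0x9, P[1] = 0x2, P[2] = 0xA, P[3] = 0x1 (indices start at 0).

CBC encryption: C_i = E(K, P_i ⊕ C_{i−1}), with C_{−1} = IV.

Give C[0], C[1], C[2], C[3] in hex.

C[0]: P[0] ⊕ 0xC = 0x5; E(K, 0x5) = 0x2.
C[1]: P[1] ⊕ 0x2 = 0x0; E(K, 0x0) = 0xD.
C[2]: P[2] ⊕ 0xD = 0x7; E(K, 0x7) = 0x4.
C[3]: P[3] ⊕ 0x4 = 0x5; E(K, 0x5) = 0x2.

C[0] = 0x2, C[1] = 0xD, C[2] = 0x4, C[3] = 0x2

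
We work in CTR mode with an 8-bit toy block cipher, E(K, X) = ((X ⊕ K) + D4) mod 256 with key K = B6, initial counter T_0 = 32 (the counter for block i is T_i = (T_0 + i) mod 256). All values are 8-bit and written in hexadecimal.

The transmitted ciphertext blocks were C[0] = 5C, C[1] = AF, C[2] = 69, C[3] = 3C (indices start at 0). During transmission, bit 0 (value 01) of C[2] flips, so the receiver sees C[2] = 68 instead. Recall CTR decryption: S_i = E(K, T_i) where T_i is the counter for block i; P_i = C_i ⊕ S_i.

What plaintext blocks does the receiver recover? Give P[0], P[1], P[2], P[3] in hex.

Only C[2] changed, to 68. In CTR, a change in C_i flips the same bit in P_i only; the keystream is unaffected. Decrypting the received ciphertext:
P[0]: T = 32, S = E(K, T) = 58; 5C ⊕ 58 = 04.
P[1]: T = 33, S = E(K, T) = 59; AF ⊕ 59 = F6.
P[2]: T = 34, S = E(K, T) = 56; 68 ⊕ 56 = 3E.
P[3]: T = 35, S = E(K, T) = 57; 3C ⊕ 57 = 6B.
Blocks that differ from the original plaintext: P[2].

P[0] = 04, P[1] = F6, P[2] = 3E, P[3] = 6B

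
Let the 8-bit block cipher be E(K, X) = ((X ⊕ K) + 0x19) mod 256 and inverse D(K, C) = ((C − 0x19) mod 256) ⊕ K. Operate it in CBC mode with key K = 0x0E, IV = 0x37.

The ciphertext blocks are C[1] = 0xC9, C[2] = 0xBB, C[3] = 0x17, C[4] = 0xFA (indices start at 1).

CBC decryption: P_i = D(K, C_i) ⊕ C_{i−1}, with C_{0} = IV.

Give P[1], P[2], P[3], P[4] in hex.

P[1]: D(K, 0xC9) = 0xBE; 0xBE ⊕ 0x37 = 0x89.
P[2]: D(K, 0xBB) = 0xAC; 0xAC ⊕ 0xC9 = 0x65.
P[3]: D(K, 0x17) = 0xF0; 0xF0 ⊕ 0xBB = 0x4B.
P[4]: D(K, 0xFA) = 0xEF; 0xEF ⊕ 0x17 = 0xF8.

P[1] = 0x89, P[2] = 0x65, P[3] = 0x4B, P[4] = 0xF8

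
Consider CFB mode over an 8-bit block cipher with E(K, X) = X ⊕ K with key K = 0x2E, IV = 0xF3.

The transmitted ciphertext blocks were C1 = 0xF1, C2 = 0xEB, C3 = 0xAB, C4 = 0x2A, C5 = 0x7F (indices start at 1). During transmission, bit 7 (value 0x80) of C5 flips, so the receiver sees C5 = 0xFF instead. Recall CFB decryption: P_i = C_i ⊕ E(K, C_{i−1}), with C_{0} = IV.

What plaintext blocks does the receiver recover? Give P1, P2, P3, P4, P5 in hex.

Only C5 changed, to 0xFF. In CFB, a change in C_i flips the same bit in P_i and garbles P_{i+1}. Decrypting the received ciphertext:
P1: E(K, 0xF3) = 0xDD; 0xF1 ⊕ 0xDD = 0x2C.
P2: E(K, 0xF1) = 0xDF; 0xEB ⊕ 0xDF = 0x34.
P3: E(K, 0xEB) = 0xC5; 0xAB ⊕ 0xC5 = 0x6E.
P4: E(K, 0xAB) = 0x85; 0x2A ⊕ 0x85 = 0xAF.
P5: E(K, 0x2A) = 0x04; 0xFF ⊕ 0x04 = 0xFB.
Blocks that differ from the original plaintext: P5.

P1 = 0x2C, P2 = 0x34, P3 = 0x6E, P4 = 0xAF, P5 = 0xFB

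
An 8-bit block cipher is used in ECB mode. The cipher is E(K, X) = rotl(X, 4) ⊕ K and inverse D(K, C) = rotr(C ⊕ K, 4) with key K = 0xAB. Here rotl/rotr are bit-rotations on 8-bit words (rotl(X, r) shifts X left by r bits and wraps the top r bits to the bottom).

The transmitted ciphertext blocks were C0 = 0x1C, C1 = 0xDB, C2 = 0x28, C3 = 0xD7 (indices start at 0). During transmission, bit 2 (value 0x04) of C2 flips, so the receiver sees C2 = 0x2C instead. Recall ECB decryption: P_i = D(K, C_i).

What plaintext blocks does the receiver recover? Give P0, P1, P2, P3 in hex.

P0 = 0x7B, P1 = 0x07, P2 = 0x78, P3 = 0xC7

Only C2 changed, to 0x2C. In ECB, a change in C_i affects only P_i. Decrypting the received ciphertext:
P0: D(K, 0x1C) = 0x7B.
P1: D(K, 0xDB) = 0x07.
P2: D(K, 0x2C) = 0x78.
P3: D(K, 0xD7) = 0xC7.
Blocks that differ from the original plaintext: P2.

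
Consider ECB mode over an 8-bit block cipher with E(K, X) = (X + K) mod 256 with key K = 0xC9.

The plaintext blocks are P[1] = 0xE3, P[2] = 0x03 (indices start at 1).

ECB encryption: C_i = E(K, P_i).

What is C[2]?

C[2]: E(K, 0x03) = 0xCC.

C[2] = 0xCC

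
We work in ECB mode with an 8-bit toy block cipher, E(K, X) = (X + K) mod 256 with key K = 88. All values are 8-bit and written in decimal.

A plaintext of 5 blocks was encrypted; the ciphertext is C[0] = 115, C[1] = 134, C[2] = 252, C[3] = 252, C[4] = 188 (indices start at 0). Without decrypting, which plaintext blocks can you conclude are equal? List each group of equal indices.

ECB encrypts each block independently with the same key, so equal ciphertext blocks imply equal plaintext blocks.
C[2] = C[3] = 252, so P[2] = P[3].

P[2] = P[3]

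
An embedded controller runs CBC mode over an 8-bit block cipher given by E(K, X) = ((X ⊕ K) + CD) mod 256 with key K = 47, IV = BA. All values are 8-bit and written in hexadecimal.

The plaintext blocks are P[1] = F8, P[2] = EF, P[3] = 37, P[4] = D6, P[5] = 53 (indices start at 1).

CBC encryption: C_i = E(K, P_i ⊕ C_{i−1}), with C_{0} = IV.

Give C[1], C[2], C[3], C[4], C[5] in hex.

C[1]: P[1] ⊕ BA = 42; E(K, 42) = D2.
C[2]: P[2] ⊕ D2 = 3D; E(K, 3D) = 47.
C[3]: P[3] ⊕ 47 = 70; E(K, 70) = 04.
C[4]: P[4] ⊕ 04 = D2; E(K, D2) = 62.
C[5]: P[5] ⊕ 62 = 31; E(K, 31) = 43.

C[1] = D2, C[2] = 47, C[3] = 04, C[4] = 62, C[5] = 43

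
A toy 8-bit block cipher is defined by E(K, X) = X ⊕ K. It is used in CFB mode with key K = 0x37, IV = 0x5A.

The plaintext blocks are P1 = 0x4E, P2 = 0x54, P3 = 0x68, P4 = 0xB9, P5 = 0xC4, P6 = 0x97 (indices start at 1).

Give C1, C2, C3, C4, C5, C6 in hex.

CFB encryption: C_i = P_i ⊕ E(K, C_{i−1}), with C_{0} = IV.
C1: E(K, 0x5A) = 0x6D; 0x4E ⊕ 0x6D = 0x23.
C2: E(K, 0x23) = 0x14; 0x54 ⊕ 0x14 = 0x40.
C3: E(K, 0x40) = 0x77; 0x68 ⊕ 0x77 = 0x1F.
C4: E(K, 0x1F) = 0x28; 0xB9 ⊕ 0x28 = 0x91.
C5: E(K, 0x91) = 0xA6; 0xC4 ⊕ 0xA6 = 0x62.
C6: E(K, 0x62) = 0x55; 0x97 ⊕ 0x55 = 0xC2.

C1 = 0x23, C2 = 0x40, C3 = 0x1F, C4 = 0x91, C5 = 0x62, C6 = 0xC2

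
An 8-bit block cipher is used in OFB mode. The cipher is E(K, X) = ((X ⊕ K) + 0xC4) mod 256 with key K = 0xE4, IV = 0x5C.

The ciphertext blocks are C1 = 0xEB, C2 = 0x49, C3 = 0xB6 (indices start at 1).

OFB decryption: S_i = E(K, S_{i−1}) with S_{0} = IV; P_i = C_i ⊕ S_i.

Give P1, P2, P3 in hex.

P1 = 0x97, P2 = 0x15, P3 = 0xCA

P1: S = E(K, 0x5C) = 0x7C; 0xEB ⊕ 0x7C = 0x97.
P2: S = E(K, 0x7C) = 0x5C; 0x49 ⊕ 0x5C = 0x15.
P3: S = E(K, 0x5C) = 0x7C; 0xB6 ⊕ 0x7C = 0xCA.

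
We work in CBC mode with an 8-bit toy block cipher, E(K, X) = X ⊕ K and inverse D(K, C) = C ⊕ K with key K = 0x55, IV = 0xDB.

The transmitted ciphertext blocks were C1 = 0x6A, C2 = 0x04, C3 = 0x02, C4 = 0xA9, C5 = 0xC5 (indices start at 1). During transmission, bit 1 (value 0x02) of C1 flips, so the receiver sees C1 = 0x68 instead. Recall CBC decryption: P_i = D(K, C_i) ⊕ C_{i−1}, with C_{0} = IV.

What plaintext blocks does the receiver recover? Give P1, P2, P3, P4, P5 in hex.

Only C1 changed, to 0x68. In CBC, a change in C_i garbles P_i and flips the same bit in P_{i+1}. Decrypting the received ciphertext:
P1: D(K, 0x68) = 0x3D; 0x3D ⊕ 0xDB = 0xE6.
P2: D(K, 0x04) = 0x51; 0x51 ⊕ 0x68 = 0x39.
P3: D(K, 0x02) = 0x57; 0x57 ⊕ 0x04 = 0x53.
P4: D(K, 0xA9) = 0xFC; 0xFC ⊕ 0x02 = 0xFE.
P5: D(K, 0xC5) = 0x90; 0x90 ⊕ 0xA9 = 0x39.
Blocks that differ from the original plaintext: P1, P2.

P1 = 0xE6, P2 = 0x39, P3 = 0x53, P4 = 0xFE, P5 = 0x39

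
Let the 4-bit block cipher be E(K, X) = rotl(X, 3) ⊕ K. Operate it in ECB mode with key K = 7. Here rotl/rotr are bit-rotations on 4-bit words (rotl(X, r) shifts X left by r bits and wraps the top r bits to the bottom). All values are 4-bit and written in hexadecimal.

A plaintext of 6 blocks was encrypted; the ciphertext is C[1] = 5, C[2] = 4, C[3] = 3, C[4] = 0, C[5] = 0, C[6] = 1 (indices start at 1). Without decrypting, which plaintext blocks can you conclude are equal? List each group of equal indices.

P[4] = P[5]

ECB encrypts each block independently with the same key, so equal ciphertext blocks imply equal plaintext blocks.
C[4] = C[5] = 0, so P[4] = P[5].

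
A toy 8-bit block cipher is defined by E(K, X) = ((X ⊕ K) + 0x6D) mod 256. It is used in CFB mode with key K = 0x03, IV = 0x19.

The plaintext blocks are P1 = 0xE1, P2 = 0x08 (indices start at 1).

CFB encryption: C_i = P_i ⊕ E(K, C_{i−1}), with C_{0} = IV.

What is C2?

C1: E(K, 0x19) = 0x87; 0xE1 ⊕ 0x87 = 0x66.
C2: E(K, 0x66) = 0xD2; 0x08 ⊕ 0xD2 = 0xDA.

C2 = 0xDA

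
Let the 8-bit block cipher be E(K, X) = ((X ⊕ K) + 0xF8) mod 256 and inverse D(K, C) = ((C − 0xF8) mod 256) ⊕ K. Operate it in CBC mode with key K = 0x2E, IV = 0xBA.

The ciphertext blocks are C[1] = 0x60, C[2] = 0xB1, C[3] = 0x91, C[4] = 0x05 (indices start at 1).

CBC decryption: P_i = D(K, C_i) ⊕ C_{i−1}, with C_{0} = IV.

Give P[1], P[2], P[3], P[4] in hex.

P[1] = 0xFC, P[2] = 0xF7, P[3] = 0x06, P[4] = 0xB2

P[1]: D(K, 0x60) = 0x46; 0x46 ⊕ 0xBA = 0xFC.
P[2]: D(K, 0xB1) = 0x97; 0x97 ⊕ 0x60 = 0xF7.
P[3]: D(K, 0x91) = 0xB7; 0xB7 ⊕ 0xB1 = 0x06.
P[4]: D(K, 0x05) = 0x23; 0x23 ⊕ 0x91 = 0xB2.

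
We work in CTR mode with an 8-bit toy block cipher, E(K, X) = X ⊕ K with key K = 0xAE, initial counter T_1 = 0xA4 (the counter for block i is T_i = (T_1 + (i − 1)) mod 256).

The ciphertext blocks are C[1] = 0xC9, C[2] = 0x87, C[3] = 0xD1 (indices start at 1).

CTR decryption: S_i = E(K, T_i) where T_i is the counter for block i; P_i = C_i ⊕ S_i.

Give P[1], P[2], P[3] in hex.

P[1]: T = 0xA4, S = E(K, T) = 0x0A; 0xC9 ⊕ 0x0A = 0xC3.
P[2]: T = 0xA5, S = E(K, T) = 0x0B; 0x87 ⊕ 0x0B = 0x8C.
P[3]: T = 0xA6, S = E(K, T) = 0x08; 0xD1 ⊕ 0x08 = 0xD9.

P[1] = 0xC3, P[2] = 0x8C, P[3] = 0xD9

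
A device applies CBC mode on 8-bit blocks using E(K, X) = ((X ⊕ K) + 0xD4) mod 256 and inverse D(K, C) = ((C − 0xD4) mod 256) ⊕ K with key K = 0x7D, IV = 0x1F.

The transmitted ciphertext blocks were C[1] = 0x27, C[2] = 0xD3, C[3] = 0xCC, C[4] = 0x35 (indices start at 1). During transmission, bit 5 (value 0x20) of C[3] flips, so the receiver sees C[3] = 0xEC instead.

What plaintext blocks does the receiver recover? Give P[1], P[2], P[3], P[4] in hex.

CBC decryption: P_i = D(K, C_i) ⊕ C_{i−1}, with C_{0} = IV.
Only C[3] changed, to 0xEC. In CBC, a change in C_i garbles P_i and flips the same bit in P_{i+1}. Decrypting the received ciphertext:
P[1]: D(K, 0x27) = 0x2E; 0x2E ⊕ 0x1F = 0x31.
P[2]: D(K, 0xD3) = 0x82; 0x82 ⊕ 0x27 = 0xA5.
P[3]: D(K, 0xEC) = 0x65; 0x65 ⊕ 0xD3 = 0xB6.
P[4]: D(K, 0x35) = 0x1C; 0x1C ⊕ 0xEC = 0xF0.
Blocks that differ from the original plaintext: P[3], P[4].

P[1] = 0x31, P[2] = 0xA5, P[3] = 0xB6, P[4] = 0xF0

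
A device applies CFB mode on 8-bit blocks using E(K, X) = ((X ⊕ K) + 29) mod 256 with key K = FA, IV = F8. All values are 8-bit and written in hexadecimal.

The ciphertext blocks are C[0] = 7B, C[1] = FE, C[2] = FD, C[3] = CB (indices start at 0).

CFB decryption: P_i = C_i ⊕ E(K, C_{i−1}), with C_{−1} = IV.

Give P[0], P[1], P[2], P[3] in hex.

P[0] = 50, P[1] = 54, P[2] = D0, P[3] = FB

P[0]: E(K, F8) = 2B; 7B ⊕ 2B = 50.
P[1]: E(K, 7B) = AA; FE ⊕ AA = 54.
P[2]: E(K, FE) = 2D; FD ⊕ 2D = D0.
P[3]: E(K, FD) = 30; CB ⊕ 30 = FB.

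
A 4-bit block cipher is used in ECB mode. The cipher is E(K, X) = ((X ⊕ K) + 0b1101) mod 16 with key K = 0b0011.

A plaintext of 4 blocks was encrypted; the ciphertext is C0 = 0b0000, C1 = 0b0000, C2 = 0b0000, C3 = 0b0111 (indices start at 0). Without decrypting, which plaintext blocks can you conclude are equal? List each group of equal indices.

P0 = P1 = P2

ECB encrypts each block independently with the same key, so equal ciphertext blocks imply equal plaintext blocks.
C0 = C1 = C2 = 0b0000, so P0 = P1 = P2.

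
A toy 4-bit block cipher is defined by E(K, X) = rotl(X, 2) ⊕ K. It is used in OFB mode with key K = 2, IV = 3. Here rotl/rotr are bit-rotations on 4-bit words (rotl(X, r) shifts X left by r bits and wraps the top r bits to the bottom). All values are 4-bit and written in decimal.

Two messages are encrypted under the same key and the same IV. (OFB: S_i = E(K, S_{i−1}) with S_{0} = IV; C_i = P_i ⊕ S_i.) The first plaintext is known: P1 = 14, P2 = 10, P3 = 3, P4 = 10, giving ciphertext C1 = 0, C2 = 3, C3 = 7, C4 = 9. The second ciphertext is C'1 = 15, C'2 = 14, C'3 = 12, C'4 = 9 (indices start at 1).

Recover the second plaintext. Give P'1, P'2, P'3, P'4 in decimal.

In OFB with a reused IV, both messages share the same keystream S_i, so C_i ⊕ C'_i = P_i ⊕ P'_i and thus P'_i = P_i ⊕ C_i ⊕ C'_i.
P'1: 14 ⊕ 0 ⊕ 15 = 1.
P'2: 10 ⊕ 3 ⊕ 14 = 7.
P'3: 3 ⊕ 7 ⊕ 12 = 8.
P'4: 10 ⊕ 9 ⊕ 9 = 10.

P'1 = 1, P'2 = 7, P'3 = 8, P'4 = 10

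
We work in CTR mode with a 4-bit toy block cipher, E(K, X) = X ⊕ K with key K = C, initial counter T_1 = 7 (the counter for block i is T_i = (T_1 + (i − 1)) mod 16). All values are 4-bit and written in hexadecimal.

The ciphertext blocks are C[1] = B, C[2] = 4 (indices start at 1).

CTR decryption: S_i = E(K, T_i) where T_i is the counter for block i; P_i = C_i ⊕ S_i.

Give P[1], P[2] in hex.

P[1] = 0, P[2] = 0

P[1]: T = 7, S = E(K, T) = B; B ⊕ B = 0.
P[2]: T = 8, S = E(K, T) = 4; 4 ⊕ 4 = 0.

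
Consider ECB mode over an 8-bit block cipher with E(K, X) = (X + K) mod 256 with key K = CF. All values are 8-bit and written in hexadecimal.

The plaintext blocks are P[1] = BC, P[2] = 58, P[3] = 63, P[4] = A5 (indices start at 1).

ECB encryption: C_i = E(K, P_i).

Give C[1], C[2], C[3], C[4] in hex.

C[1]: E(K, BC) = 8B.
C[2]: E(K, 58) = 27.
C[3]: E(K, 63) = 32.
C[4]: E(K, A5) = 74.

C[1] = 8B, C[2] = 27, C[3] = 32, C[4] = 74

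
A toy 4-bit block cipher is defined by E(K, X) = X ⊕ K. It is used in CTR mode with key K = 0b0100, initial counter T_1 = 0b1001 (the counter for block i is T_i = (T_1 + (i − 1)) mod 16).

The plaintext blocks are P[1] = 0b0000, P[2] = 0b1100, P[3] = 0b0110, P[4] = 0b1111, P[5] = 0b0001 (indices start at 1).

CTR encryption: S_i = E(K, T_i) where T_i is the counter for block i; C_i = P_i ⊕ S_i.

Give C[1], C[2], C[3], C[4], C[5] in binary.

C[1] = 0b1101, C[2] = 0b0010, C[3] = 0b1001, C[4] = 0b0111, C[5] = 0b1000

C[1]: T = 0b1001, S = E(K, T) = 0b1101; 0b0000 ⊕ 0b1101 = 0b1101.
C[2]: T = 0b1010, S = E(K, T) = 0b1110; 0b1100 ⊕ 0b1110 = 0b0010.
C[3]: T = 0b1011, S = E(K, T) = 0b1111; 0b0110 ⊕ 0b1111 = 0b1001.
C[4]: T = 0b1100, S = E(K, T) = 0b1000; 0b1111 ⊕ 0b1000 = 0b0111.
C[5]: T = 0b1101, S = E(K, T) = 0b1001; 0b0001 ⊕ 0b1001 = 0b1000.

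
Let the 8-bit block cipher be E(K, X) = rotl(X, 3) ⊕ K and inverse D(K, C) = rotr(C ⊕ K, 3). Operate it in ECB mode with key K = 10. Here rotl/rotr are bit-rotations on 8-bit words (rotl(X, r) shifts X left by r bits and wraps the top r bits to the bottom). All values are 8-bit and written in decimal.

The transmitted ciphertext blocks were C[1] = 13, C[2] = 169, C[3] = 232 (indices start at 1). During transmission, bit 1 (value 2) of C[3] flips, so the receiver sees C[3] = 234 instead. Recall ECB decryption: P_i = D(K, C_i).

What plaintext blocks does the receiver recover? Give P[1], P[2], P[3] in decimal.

Only C[3] changed, to 234. In ECB, a change in C_i affects only P_i. Decrypting the received ciphertext:
P[1]: D(K, 13) = 224.
P[2]: D(K, 169) = 116.
P[3]: D(K, 234) = 28.
Blocks that differ from the original plaintext: P[3].

P[1] = 224, P[2] = 116, P[3] = 28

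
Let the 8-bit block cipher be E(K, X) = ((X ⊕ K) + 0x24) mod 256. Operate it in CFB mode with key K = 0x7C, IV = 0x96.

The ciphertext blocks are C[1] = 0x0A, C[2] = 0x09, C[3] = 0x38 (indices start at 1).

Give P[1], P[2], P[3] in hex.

P[1] = 0x04, P[2] = 0x93, P[3] = 0xA1

CFB decryption: P_i = C_i ⊕ E(K, C_{i−1}), with C_{0} = IV.
P[1]: E(K, 0x96) = 0x0E; 0x0A ⊕ 0x0E = 0x04.
P[2]: E(K, 0x0A) = 0x9A; 0x09 ⊕ 0x9A = 0x93.
P[3]: E(K, 0x09) = 0x99; 0x38 ⊕ 0x99 = 0xA1.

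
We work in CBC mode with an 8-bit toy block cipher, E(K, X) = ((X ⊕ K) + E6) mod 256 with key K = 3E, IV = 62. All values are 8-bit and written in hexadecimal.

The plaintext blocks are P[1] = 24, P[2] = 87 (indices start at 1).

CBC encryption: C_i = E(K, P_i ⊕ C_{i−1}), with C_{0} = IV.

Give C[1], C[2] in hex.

C[1] = 5E, C[2] = CD

C[1]: P[1] ⊕ 62 = 46; E(K, 46) = 5E.
C[2]: P[2] ⊕ 5E = D9; E(K, D9) = CD.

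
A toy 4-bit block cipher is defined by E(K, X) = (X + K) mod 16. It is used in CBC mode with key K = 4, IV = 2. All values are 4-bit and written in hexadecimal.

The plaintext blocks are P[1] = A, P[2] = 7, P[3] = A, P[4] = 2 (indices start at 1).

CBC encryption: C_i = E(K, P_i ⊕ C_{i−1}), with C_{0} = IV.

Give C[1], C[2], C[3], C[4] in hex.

C[1] = C, C[2] = F, C[3] = 9, C[4] = F

C[1]: P[1] ⊕ 2 = 8; E(K, 8) = C.
C[2]: P[2] ⊕ C = B; E(K, B) = F.
C[3]: P[3] ⊕ F = 5; E(K, 5) = 9.
C[4]: P[4] ⊕ 9 = B; E(K, B) = F.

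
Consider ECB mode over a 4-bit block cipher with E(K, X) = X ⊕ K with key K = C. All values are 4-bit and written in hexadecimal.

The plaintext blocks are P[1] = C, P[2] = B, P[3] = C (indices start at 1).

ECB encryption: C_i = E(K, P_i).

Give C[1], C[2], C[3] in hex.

C[1] = 0, C[2] = 7, C[3] = 0

C[1]: E(K, C) = 0.
C[2]: E(K, B) = 7.
C[3]: E(K, C) = 0.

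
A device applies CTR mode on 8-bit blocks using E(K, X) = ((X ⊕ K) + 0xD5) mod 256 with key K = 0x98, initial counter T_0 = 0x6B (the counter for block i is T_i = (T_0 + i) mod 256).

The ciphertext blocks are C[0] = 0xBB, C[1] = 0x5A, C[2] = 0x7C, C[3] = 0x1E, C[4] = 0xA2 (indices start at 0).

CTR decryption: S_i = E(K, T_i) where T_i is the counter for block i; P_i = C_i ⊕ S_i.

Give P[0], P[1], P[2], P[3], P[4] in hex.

P[0] = 0x73, P[1] = 0x93, P[2] = 0xB6, P[3] = 0xD5, P[4] = 0x6E

P[0]: T = 0x6B, S = E(K, T) = 0xC8; 0xBB ⊕ 0xC8 = 0x73.
P[1]: T = 0x6C, S = E(K, T) = 0xC9; 0x5A ⊕ 0xC9 = 0x93.
P[2]: T = 0x6D, S = E(K, T) = 0xCA; 0x7C ⊕ 0xCA = 0xB6.
P[3]: T = 0x6E, S = E(K, T) = 0xCB; 0x1E ⊕ 0xCB = 0xD5.
P[4]: T = 0x6F, S = E(K, T) = 0xCC; 0xA2 ⊕ 0xCC = 0x6E.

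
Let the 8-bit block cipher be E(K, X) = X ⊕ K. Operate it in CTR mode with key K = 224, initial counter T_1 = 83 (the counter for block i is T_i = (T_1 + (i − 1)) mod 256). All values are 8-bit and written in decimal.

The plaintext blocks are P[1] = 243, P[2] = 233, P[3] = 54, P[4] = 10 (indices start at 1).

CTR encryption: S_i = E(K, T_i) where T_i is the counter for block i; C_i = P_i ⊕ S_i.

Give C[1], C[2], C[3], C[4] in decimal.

C[1] = 64, C[2] = 93, C[3] = 131, C[4] = 188

C[1]: T = 83, S = E(K, T) = 179; 243 ⊕ 179 = 64.
C[2]: T = 84, S = E(K, T) = 180; 233 ⊕ 180 = 93.
C[3]: T = 85, S = E(K, T) = 181; 54 ⊕ 181 = 131.
C[4]: T = 86, S = E(K, T) = 182; 10 ⊕ 182 = 188.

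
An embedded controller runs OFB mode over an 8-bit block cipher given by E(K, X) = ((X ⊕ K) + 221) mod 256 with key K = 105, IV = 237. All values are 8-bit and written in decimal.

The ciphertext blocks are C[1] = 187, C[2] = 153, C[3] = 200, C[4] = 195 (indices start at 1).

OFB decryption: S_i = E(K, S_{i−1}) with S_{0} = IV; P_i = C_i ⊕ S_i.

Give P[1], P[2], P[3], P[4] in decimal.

P[1] = 218, P[2] = 124, P[3] = 161, P[4] = 30

P[1]: S = E(K, 237) = 97; 187 ⊕ 97 = 218.
P[2]: S = E(K, 97) = 229; 153 ⊕ 229 = 124.
P[3]: S = E(K, 229) = 105; 200 ⊕ 105 = 161.
P[4]: S = E(K, 105) = 221; 195 ⊕ 221 = 30.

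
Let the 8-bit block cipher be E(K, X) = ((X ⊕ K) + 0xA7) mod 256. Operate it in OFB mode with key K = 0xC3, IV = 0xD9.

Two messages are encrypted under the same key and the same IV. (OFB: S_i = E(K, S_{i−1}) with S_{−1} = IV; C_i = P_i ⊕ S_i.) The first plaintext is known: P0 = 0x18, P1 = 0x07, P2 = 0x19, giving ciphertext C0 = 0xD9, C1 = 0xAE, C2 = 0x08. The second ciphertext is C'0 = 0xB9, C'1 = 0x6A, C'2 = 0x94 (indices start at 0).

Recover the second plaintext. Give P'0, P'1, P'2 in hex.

P'0 = 0x78, P'1 = 0xC3, P'2 = 0x85

In OFB with a reused IV, both messages share the same keystream S_i, so C_i ⊕ C'_i = P_i ⊕ P'_i and thus P'_i = P_i ⊕ C_i ⊕ C'_i.
P'0: 0x18 ⊕ 0xD9 ⊕ 0xB9 = 0x78.
P'1: 0x07 ⊕ 0xAE ⊕ 0x6A = 0xC3.
P'2: 0x19 ⊕ 0x08 ⊕ 0x94 = 0x85.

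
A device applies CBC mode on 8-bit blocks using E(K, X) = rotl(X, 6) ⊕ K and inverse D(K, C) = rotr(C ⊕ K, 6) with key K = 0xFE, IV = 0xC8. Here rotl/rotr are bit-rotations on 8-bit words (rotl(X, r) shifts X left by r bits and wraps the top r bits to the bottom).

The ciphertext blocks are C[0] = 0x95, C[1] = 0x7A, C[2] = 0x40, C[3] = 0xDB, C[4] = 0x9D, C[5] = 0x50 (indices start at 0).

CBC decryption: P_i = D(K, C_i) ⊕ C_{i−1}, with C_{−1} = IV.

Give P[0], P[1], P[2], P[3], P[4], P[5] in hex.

P[0]: D(K, 0x95) = 0xAD; 0xAD ⊕ 0xC8 = 0x65.
P[1]: D(K, 0x7A) = 0x12; 0x12 ⊕ 0x95 = 0x87.
P[2]: D(K, 0x40) = 0xFA; 0xFA ⊕ 0x7A = 0x80.
P[3]: D(K, 0xDB) = 0x94; 0x94 ⊕ 0x40 = 0xD4.
P[4]: D(K, 0x9D) = 0x8D; 0x8D ⊕ 0xDB = 0x56.
P[5]: D(K, 0x50) = 0xBA; 0xBA ⊕ 0x9D = 0x27.

P[0] = 0x65, P[1] = 0x87, P[2] = 0x80, P[3] = 0xD4, P[4] = 0x56, P[5] = 0x27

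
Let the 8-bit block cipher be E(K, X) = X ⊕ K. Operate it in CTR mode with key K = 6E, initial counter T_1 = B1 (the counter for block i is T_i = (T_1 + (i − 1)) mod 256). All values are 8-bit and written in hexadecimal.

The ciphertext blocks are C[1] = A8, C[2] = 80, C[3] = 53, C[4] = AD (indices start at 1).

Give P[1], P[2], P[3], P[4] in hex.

CTR decryption: S_i = E(K, T_i) where T_i is the counter for block i; P_i = C_i ⊕ S_i.
P[1]: T = B1, S = E(K, T) = DF; A8 ⊕ DF = 77.
P[2]: T = B2, S = E(K, T) = DC; 80 ⊕ DC = 5C.
P[3]: T = B3, S = E(K, T) = DD; 53 ⊕ DD = 8E.
P[4]: T = B4, S = E(K, T) = DA; AD ⊕ DA = 77.

P[1] = 77, P[2] = 5C, P[3] = 8E, P[4] = 77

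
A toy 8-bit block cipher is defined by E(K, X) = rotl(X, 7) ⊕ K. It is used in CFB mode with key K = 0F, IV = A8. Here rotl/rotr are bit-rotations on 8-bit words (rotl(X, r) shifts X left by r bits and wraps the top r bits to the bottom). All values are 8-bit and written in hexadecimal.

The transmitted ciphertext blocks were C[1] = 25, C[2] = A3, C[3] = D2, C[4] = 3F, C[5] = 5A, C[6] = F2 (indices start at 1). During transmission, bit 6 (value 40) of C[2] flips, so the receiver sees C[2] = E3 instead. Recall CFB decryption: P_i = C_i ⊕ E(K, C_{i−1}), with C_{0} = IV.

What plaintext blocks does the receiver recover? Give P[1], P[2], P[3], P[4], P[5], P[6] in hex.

P[1] = 7E, P[2] = 7E, P[3] = 2C, P[4] = 59, P[5] = CA, P[6] = D0

Only C[2] changed, to E3. In CFB, a change in C_i flips the same bit in P_i and garbles P_{i+1}. Decrypting the received ciphertext:
P[1]: E(K, A8) = 5B; 25 ⊕ 5B = 7E.
P[2]: E(K, 25) = 9D; E3 ⊕ 9D = 7E.
P[3]: E(K, E3) = FE; D2 ⊕ FE = 2C.
P[4]: E(K, D2) = 66; 3F ⊕ 66 = 59.
P[5]: E(K, 3F) = 90; 5A ⊕ 90 = CA.
P[6]: E(K, 5A) = 22; F2 ⊕ 22 = D0.
Blocks that differ from the original plaintext: P[2], P[3].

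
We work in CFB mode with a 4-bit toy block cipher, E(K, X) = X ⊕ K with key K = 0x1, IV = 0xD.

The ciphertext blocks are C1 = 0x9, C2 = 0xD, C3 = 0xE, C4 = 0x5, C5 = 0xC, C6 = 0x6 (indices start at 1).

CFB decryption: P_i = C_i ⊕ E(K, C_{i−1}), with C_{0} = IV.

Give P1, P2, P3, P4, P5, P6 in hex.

P1: E(K, 0xD) = 0xC; 0x9 ⊕ 0xC = 0x5.
P2: E(K, 0x9) = 0x8; 0xD ⊕ 0x8 = 0x5.
P3: E(K, 0xD) = 0xC; 0xE ⊕ 0xC = 0x2.
P4: E(K, 0xE) = 0xF; 0x5 ⊕ 0xF = 0xA.
P5: E(K, 0x5) = 0x4; 0xC ⊕ 0x4 = 0x8.
P6: E(K, 0xC) = 0xD; 0x6 ⊕ 0xD = 0xB.

P1 = 0x5, P2 = 0x5, P3 = 0x2, P4 = 0xA, P5 = 0x8, P6 = 0xB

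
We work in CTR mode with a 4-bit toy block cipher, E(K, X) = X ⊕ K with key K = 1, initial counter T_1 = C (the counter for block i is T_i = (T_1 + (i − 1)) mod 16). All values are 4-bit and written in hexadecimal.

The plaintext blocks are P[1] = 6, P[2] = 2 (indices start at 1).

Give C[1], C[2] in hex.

CTR encryption: S_i = E(K, T_i) where T_i is the counter for block i; C_i = P_i ⊕ S_i.
C[1]: T = C, S = E(K, T) = D; 6 ⊕ D = B.
C[2]: T = D, S = E(K, T) = C; 2 ⊕ C = E.

C[1] = B, C[2] = E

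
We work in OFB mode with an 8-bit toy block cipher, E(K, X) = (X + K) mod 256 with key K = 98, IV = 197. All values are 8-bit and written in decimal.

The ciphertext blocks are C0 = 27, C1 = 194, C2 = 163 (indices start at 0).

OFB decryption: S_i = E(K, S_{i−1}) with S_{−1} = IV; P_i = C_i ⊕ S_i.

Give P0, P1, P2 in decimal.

P0 = 60, P1 = 75, P2 = 72

P0: S = E(K, 197) = 39; 27 ⊕ 39 = 60.
P1: S = E(K, 39) = 137; 194 ⊕ 137 = 75.
P2: S = E(K, 137) = 235; 163 ⊕ 235 = 72.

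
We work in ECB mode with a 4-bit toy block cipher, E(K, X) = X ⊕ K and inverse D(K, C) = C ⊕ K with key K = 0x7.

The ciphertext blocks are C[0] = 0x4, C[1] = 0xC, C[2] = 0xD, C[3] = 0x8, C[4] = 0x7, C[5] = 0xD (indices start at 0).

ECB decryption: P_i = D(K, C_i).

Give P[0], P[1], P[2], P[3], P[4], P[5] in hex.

P[0]: D(K, 0x4) = 0x3.
P[1]: D(K, 0xC) = 0xB.
P[2]: D(K, 0xD) = 0xA.
P[3]: D(K, 0x8) = 0xF.
P[4]: D(K, 0x7) = 0x0.
P[5]: D(K, 0xD) = 0xA.

P[0] = 0x3, P[1] = 0xB, P[2] = 0xA, P[3] = 0xF, P[4] = 0x0, P[5] = 0xA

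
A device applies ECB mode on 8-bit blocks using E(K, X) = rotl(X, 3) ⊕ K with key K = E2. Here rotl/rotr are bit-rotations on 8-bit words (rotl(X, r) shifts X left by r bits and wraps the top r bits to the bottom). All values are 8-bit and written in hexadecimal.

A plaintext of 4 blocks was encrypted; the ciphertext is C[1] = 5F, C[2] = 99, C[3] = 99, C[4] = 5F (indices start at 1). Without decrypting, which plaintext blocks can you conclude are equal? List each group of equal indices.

P[1] = P[4]; P[2] = P[3]

ECB encrypts each block independently with the same key, so equal ciphertext blocks imply equal plaintext blocks.
C[1] = C[4] = 5F, so P[1] = P[4].
C[2] = C[3] = 99, so P[2] = P[3].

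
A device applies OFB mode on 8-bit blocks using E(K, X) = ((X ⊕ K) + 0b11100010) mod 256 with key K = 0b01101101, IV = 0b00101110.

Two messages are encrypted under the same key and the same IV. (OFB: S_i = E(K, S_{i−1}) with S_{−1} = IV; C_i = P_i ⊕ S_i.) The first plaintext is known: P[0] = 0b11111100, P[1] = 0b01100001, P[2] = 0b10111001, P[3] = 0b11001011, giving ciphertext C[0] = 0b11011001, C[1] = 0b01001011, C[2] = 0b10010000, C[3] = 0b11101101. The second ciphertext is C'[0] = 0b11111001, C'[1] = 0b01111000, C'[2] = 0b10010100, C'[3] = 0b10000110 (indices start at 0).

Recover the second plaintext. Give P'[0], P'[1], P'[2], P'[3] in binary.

In OFB with a reused IV, both messages share the same keystream S_i, so C_i ⊕ C'_i = P_i ⊕ P'_i and thus P'_i = P_i ⊕ C_i ⊕ C'_i.
P'[0]: 0b11111100 ⊕ 0b11011001 ⊕ 0b11111001 = 0b11011100.
P'[1]: 0b01100001 ⊕ 0b01001011 ⊕ 0b01111000 = 0b01010010.
P'[2]: 0b10111001 ⊕ 0b10010000 ⊕ 0b10010100 = 0b10111101.
P'[3]: 0b11001011 ⊕ 0b11101101 ⊕ 0b10000110 = 0b10100000.

P'[0] = 0b11011100, P'[1] = 0b01010010, P'[2] = 0b10111101, P'[3] = 0b10100000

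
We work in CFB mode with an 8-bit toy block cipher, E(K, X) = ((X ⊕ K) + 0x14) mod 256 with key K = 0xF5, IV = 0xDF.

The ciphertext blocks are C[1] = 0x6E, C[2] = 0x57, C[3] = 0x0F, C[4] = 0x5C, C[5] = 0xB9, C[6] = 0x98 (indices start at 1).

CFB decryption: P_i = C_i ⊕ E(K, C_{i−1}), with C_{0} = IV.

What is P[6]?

P[6] = 0xF8

P[6]: E(K, 0xB9) = 0x60; 0x98 ⊕ 0x60 = 0xF8.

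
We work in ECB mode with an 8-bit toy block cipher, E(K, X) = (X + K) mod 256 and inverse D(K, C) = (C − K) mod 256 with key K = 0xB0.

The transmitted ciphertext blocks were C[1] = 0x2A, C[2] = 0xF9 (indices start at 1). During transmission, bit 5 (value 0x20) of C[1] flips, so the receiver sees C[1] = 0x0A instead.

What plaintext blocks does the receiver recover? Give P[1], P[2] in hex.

ECB decryption: P_i = D(K, C_i).
Only C[1] changed, to 0x0A. In ECB, a change in C_i affects only P_i. Decrypting the received ciphertext:
P[1]: D(K, 0x0A) = 0x5A.
P[2]: D(K, 0xF9) = 0x49.
Blocks that differ from the original plaintext: P[1].

P[1] = 0x5A, P[2] = 0x49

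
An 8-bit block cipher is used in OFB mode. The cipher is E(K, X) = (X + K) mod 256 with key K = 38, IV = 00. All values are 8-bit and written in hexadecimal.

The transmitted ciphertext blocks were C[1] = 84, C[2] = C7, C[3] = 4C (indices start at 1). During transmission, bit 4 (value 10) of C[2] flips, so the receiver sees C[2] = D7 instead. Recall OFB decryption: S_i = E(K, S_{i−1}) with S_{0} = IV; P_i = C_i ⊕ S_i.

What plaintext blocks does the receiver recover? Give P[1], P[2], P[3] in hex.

P[1] = BC, P[2] = A7, P[3] = E4

Only C[2] changed, to D7. In OFB, a change in C_i flips the same bit in P_i only; the keystream is unaffected. Decrypting the received ciphertext:
P[1]: S = E(K, 00) = 38; 84 ⊕ 38 = BC.
P[2]: S = E(K, 38) = 70; D7 ⊕ 70 = A7.
P[3]: S = E(K, 70) = A8; 4C ⊕ A8 = E4.
Blocks that differ from the original plaintext: P[2].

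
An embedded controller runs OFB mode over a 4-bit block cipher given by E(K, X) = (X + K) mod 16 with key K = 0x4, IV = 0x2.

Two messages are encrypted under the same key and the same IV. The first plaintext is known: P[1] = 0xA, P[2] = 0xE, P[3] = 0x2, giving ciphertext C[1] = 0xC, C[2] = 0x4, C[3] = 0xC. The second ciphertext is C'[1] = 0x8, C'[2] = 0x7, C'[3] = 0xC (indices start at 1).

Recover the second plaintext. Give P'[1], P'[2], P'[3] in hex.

In OFB with a reused IV, both messages share the same keystream S_i, so C_i ⊕ C'_i = P_i ⊕ P'_i and thus P'_i = P_i ⊕ C_i ⊕ C'_i.
P'[1]: 0xA ⊕ 0xC ⊕ 0x8 = 0xE.
P'[2]: 0xE ⊕ 0x4 ⊕ 0x7 = 0xD.
P'[3]: 0x2 ⊕ 0xC ⊕ 0xC = 0x2.

P'[1] = 0xE, P'[2] = 0xD, P'[3] = 0x2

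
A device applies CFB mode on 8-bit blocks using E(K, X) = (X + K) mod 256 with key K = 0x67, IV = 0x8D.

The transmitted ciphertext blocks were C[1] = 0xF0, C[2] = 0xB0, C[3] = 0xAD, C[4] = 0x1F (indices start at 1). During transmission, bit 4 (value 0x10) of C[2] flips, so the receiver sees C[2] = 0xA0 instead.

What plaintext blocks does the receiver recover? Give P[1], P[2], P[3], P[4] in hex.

CFB decryption: P_i = C_i ⊕ E(K, C_{i−1}), with C_{0} = IV.
Only C[2] changed, to 0xA0. In CFB, a change in C_i flips the same bit in P_i and garbles P_{i+1}. Decrypting the received ciphertext:
P[1]: E(K, 0x8D) = 0xF4; 0xF0 ⊕ 0xF4 = 0x04.
P[2]: E(K, 0xF0) = 0x57; 0xA0 ⊕ 0x57 = 0xF7.
P[3]: E(K, 0xA0) = 0x07; 0xAD ⊕ 0x07 = 0xAA.
P[4]: E(K, 0xAD) = 0x14; 0x1F ⊕ 0x14 = 0x0B.
Blocks that differ from the original plaintext: P[2], P[3].

P[1] = 0x04, P[2] = 0xF7, P[3] = 0xAA, P[4] = 0x0B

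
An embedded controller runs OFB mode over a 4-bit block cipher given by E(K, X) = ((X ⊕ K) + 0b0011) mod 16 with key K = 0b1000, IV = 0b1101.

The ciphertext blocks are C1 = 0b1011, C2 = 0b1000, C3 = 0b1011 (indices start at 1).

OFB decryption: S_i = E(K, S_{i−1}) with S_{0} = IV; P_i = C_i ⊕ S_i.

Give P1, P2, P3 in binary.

P1 = 0b0011, P2 = 0b1011, P3 = 0b0101

P1: S = E(K, 0b1101) = 0b1000; 0b1011 ⊕ 0b1000 = 0b0011.
P2: S = E(K, 0b1000) = 0b0011; 0b1000 ⊕ 0b0011 = 0b1011.
P3: S = E(K, 0b0011) = 0b1110; 0b1011 ⊕ 0b1110 = 0b0101.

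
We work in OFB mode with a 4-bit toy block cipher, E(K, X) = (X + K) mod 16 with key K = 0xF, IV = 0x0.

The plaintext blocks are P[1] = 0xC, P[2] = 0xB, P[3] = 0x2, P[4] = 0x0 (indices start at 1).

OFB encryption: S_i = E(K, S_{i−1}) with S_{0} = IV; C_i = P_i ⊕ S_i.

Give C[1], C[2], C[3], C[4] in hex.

C[1]: S = E(K, 0x0) = 0xF; 0xC ⊕ 0xF = 0x3.
C[2]: S = E(K, 0xF) = 0xE; 0xB ⊕ 0xE = 0x5.
C[3]: S = E(K, 0xE) = 0xD; 0x2 ⊕ 0xD = 0xF.
C[4]: S = E(K, 0xD) = 0xC; 0x0 ⊕ 0xC = 0xC.

C[1] = 0x3, C[2] = 0x5, C[3] = 0xF, C[4] = 0xC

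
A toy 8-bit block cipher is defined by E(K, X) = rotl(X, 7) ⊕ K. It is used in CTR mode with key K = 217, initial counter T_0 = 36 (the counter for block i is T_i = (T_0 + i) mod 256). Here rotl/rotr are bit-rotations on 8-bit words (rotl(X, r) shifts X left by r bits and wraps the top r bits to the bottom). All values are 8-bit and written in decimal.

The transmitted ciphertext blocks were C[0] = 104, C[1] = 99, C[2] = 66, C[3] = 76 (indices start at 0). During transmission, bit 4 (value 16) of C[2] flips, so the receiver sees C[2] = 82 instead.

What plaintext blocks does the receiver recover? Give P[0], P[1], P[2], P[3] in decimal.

P[0] = 163, P[1] = 40, P[2] = 152, P[3] = 6

CTR decryption: S_i = E(K, T_i) where T_i is the counter for block i; P_i = C_i ⊕ S_i.
Only C[2] changed, to 82. In CTR, a change in C_i flips the same bit in P_i only; the keystream is unaffected. Decrypting the received ciphertext:
P[0]: T = 36, S = E(K, T) = 203; 104 ⊕ 203 = 163.
P[1]: T = 37, S = E(K, T) = 75; 99 ⊕ 75 = 40.
P[2]: T = 38, S = E(K, T) = 202; 82 ⊕ 202 = 152.
P[3]: T = 39, S = E(K, T) = 74; 76 ⊕ 74 = 6.
Blocks that differ from the original plaintext: P[2].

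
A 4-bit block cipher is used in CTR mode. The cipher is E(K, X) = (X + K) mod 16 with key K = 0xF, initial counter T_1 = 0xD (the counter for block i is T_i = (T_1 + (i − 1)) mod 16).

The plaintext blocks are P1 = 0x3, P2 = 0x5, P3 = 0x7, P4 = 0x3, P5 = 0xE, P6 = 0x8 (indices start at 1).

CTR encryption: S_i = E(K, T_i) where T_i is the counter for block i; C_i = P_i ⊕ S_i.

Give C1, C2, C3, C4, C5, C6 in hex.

C1: T = 0xD, S = E(K, T) = 0xC; 0x3 ⊕ 0xC = 0xF.
C2: T = 0xE, S = E(K, T) = 0xD; 0x5 ⊕ 0xD = 0x8.
C3: T = 0xF, S = E(K, T) = 0xE; 0x7 ⊕ 0xE = 0x9.
C4: T = 0x0, S = E(K, T) = 0xF; 0x3 ⊕ 0xF = 0xC.
C5: T = 0x1, S = E(K, T) = 0x0; 0xE ⊕ 0x0 = 0xE.
C6: T = 0x2, S = E(K, T) = 0x1; 0x8 ⊕ 0x1 = 0x9.

C1 = 0xF, C2 = 0x8, C3 = 0x9, C4 = 0xC, C5 = 0xE, C6 = 0x9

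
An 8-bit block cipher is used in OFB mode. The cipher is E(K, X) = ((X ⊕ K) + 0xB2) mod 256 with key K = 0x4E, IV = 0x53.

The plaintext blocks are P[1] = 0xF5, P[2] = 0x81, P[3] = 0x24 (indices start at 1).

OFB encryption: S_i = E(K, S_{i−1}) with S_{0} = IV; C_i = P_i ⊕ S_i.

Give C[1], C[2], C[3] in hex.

C[1] = 0x3A, C[2] = 0xB2, C[3] = 0x0B

C[1]: S = E(K, 0x53) = 0xCF; 0xF5 ⊕ 0xCF = 0x3A.
C[2]: S = E(K, 0xCF) = 0x33; 0x81 ⊕ 0x33 = 0xB2.
C[3]: S = E(K, 0x33) = 0x2F; 0x24 ⊕ 0x2F = 0x0B.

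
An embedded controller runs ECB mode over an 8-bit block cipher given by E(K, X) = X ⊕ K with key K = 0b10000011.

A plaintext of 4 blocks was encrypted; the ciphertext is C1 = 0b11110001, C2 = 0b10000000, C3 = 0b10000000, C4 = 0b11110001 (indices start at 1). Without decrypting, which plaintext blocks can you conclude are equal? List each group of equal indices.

ECB encrypts each block independently with the same key, so equal ciphertext blocks imply equal plaintext blocks.
C1 = C4 = 0b11110001, so P1 = P4.
C2 = C3 = 0b10000000, so P2 = P3.

P1 = P4; P2 = P3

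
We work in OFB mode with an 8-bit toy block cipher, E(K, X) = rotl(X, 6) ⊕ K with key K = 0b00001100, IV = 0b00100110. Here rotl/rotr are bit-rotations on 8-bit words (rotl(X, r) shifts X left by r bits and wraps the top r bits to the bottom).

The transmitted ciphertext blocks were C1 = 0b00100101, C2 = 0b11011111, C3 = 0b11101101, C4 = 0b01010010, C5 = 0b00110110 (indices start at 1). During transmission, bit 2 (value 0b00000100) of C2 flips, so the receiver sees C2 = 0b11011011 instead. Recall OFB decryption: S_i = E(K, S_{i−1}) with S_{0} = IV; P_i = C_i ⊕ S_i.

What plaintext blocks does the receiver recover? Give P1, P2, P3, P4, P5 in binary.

P1 = 0b10100000, P2 = 0b10110110, P3 = 0b10111010, P4 = 0b10001011, P5 = 0b01001100

Only C2 changed, to 0b11011011. In OFB, a change in C_i flips the same bit in P_i only; the keystream is unaffected. Decrypting the received ciphertext:
P1: S = E(K, 0b00100110) = 0b10000101; 0b00100101 ⊕ 0b10000101 = 0b10100000.
P2: S = E(K, 0b10000101) = 0b01101101; 0b11011011 ⊕ 0b01101101 = 0b10110110.
P3: S = E(K, 0b01101101) = 0b01010111; 0b11101101 ⊕ 0b01010111 = 0b10111010.
P4: S = E(K, 0b01010111) = 0b11011001; 0b01010010 ⊕ 0b11011001 = 0b10001011.
P5: S = E(K, 0b11011001) = 0b01111010; 0b00110110 ⊕ 0b01111010 = 0b01001100.
Blocks that differ from the original plaintext: P2.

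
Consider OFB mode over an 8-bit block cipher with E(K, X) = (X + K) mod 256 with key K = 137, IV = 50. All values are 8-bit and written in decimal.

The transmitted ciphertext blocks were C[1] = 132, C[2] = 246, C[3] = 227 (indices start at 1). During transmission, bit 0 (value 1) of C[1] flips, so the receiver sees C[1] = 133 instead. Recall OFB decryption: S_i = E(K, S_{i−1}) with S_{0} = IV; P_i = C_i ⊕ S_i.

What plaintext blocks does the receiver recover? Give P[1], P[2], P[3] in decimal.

Only C[1] changed, to 133. In OFB, a change in C_i flips the same bit in P_i only; the keystream is unaffected. Decrypting the received ciphertext:
P[1]: S = E(K, 50) = 187; 133 ⊕ 187 = 62.
P[2]: S = E(K, 187) = 68; 246 ⊕ 68 = 178.
P[3]: S = E(K, 68) = 205; 227 ⊕ 205 = 46.
Blocks that differ from the original plaintext: P[1].

P[1] = 62, P[2] = 178, P[3] = 46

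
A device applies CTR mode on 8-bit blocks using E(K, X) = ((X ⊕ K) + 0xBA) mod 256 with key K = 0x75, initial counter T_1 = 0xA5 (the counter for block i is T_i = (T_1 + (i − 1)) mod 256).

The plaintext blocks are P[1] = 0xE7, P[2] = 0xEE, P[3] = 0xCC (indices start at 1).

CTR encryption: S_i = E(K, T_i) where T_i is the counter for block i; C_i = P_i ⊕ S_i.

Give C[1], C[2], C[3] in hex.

C[1]: T = 0xA5, S = E(K, T) = 0x8A; 0xE7 ⊕ 0x8A = 0x6D.
C[2]: T = 0xA6, S = E(K, T) = 0x8D; 0xEE ⊕ 0x8D = 0x63.
C[3]: T = 0xA7, S = E(K, T) = 0x8C; 0xCC ⊕ 0x8C = 0x40.

C[1] = 0x6D, C[2] = 0x63, C[3] = 0x40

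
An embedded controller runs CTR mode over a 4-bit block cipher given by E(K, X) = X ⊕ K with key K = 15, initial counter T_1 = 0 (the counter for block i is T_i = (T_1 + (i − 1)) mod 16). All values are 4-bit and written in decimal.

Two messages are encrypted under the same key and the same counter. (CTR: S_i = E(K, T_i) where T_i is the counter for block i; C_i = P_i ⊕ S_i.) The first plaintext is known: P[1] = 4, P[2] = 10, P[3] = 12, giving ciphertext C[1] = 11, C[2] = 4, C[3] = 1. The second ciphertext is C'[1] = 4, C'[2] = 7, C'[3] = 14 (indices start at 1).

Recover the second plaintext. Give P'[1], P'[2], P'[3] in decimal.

In CTR with a reused counter, both messages share the same keystream S_i, so C_i ⊕ C'_i = P_i ⊕ P'_i and thus P'_i = P_i ⊕ C_i ⊕ C'_i.
P'[1]: 4 ⊕ 11 ⊕ 4 = 11.
P'[2]: 10 ⊕ 4 ⊕ 7 = 9.
P'[3]: 12 ⊕ 1 ⊕ 14 = 3.

P'[1] = 11, P'[2] = 9, P'[3] = 3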